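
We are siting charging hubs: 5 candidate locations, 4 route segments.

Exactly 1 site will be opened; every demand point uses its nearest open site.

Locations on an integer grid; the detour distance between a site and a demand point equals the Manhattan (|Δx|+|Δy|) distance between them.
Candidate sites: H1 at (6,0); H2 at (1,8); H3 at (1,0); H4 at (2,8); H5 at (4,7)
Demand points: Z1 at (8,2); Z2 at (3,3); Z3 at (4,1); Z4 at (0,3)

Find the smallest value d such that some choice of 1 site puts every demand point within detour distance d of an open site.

Open {H1}.
  Farthest demand point is Z4 at detour distance 9 (to H1); all others are ≤ 9.
With {H3} the worst case is 9.
With {H5} the worst case is 9.
No size-1 selection achieves below 9.

9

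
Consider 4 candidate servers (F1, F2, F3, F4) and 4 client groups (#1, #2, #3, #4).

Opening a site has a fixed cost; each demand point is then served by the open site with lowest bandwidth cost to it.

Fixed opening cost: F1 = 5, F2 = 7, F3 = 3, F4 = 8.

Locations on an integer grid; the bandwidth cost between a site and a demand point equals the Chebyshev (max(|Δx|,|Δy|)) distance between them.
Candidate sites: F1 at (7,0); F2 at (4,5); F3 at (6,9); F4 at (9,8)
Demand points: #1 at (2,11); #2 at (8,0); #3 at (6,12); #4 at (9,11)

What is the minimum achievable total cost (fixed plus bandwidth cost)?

Open {F1, F3}: assign each demand point to its cheapest open site.
  #1→F3 4, #2→F1 1, #3→F3 3, #4→F3 3
  bandwidth cost 11, fixed 8 → total 19.
Compare {F3}: bandwidth cost 19 + fixed 3 = 22.
Compare {F2, F3}: bandwidth cost 15 + fixed 10 = 25.
Compare {F1, F2, F3}: bandwidth cost 11 + fixed 15 = 26.
All other subsets cost ≥ 22. Minimum total cost: 19.

19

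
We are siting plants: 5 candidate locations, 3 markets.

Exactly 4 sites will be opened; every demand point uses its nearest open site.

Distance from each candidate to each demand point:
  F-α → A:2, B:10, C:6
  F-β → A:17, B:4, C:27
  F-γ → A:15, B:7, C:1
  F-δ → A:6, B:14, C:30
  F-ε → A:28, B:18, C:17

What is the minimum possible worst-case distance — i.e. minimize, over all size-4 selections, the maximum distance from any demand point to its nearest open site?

4

Open {F-α, F-β, F-γ, F-δ}.
  Farthest demand point is B at distance 4 (to F-β); all others are ≤ 4.
With {F-α, F-β, F-γ, F-ε} the worst case is 4.
With {F-α, F-β, F-δ, F-ε} the worst case is 6.
No size-4 selection achieves below 4.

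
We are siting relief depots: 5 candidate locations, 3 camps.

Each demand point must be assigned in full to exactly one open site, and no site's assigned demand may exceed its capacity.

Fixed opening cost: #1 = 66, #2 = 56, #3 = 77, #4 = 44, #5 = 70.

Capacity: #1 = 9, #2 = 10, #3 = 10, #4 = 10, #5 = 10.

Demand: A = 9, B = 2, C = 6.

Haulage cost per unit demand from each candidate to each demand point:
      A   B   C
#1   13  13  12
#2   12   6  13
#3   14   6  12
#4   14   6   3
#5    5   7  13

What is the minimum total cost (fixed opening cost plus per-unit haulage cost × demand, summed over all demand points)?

Open {#4, #5}; cheapest assignment that respects the capacities:
  #4 (cap 10, load 8): B, C — cost 2×6 + 6×3 = 30
  #5 (cap 10, load 9): A — cost 9×5 = 45
  Shipping 75, fixed 114 → total 189.
  Any other capacity-feasible assignment to {#4, #5} ships for at least 75.
Compare {#2, #4}: its best feasible assignment gives total 238.
Compare {#2, #4, #5}: its best feasible assignment gives total 245.
Every other set of open sites that can feasibly serve all demand totals ≥ 238 even under its best assignment. Minimum: 189.

189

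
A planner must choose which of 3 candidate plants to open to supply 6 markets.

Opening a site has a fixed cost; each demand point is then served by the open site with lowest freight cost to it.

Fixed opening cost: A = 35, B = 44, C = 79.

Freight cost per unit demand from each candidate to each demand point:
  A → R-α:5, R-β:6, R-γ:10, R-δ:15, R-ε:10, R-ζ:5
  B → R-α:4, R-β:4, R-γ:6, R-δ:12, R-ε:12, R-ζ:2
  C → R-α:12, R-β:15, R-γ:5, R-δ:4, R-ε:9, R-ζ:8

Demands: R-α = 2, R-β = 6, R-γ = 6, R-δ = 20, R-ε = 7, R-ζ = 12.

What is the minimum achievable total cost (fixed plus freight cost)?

352

Open {B, C}: assign each demand point to its cheapest open site.
  R-α→B 2×4=8, R-β→B 6×4=24, R-γ→C 6×5=30, R-δ→C 20×4=80, R-ε→C 7×9=63, R-ζ→B 12×2=24
  freight cost 229, fixed 123 → total 352.
Compare {A, B, C}: freight cost 229 + fixed 158 = 387.
Compare {A, C}: freight cost 279 + fixed 114 = 393.
Compare {B}: freight cost 416 + fixed 44 = 460.
All other subsets cost ≥ 387. Minimum total cost: 352.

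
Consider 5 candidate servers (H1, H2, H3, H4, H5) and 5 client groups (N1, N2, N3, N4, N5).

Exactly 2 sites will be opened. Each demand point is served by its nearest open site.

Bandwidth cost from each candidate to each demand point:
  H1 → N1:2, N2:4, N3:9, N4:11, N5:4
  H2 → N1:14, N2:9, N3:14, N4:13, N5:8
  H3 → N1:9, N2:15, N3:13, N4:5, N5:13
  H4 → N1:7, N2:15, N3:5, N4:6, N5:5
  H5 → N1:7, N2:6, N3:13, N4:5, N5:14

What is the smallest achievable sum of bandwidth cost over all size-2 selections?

21

Open {H1, H4}.
  N1→H1 2, N2→H1 4, N3→H4 5, N4→H4 6, N5→H1 4  ⇒ total 21.
Compare {H1, H3}: total 24.
Compare {H1, H5}: total 24.
No size-2 selection does better; minimum is 21.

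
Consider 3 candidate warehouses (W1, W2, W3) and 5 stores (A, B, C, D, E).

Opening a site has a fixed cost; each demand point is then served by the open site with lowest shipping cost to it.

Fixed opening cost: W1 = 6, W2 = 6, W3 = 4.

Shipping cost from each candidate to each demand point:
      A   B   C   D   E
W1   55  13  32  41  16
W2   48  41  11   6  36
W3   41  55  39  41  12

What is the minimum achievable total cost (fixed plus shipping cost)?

Open {W1, W2, W3}: assign each demand point to its cheapest open site.
  A→W3 41, B→W1 13, C→W2 11, D→W2 6, E→W3 12
  shipping cost 83, fixed 16 → total 99.
Compare {W1, W2}: shipping cost 94 + fixed 12 = 106.
Compare {W2, W3}: shipping cost 111 + fixed 10 = 121.
Compare {W2}: shipping cost 142 + fixed 6 = 148.
All other subsets cost ≥ 106. Minimum total cost: 99.

99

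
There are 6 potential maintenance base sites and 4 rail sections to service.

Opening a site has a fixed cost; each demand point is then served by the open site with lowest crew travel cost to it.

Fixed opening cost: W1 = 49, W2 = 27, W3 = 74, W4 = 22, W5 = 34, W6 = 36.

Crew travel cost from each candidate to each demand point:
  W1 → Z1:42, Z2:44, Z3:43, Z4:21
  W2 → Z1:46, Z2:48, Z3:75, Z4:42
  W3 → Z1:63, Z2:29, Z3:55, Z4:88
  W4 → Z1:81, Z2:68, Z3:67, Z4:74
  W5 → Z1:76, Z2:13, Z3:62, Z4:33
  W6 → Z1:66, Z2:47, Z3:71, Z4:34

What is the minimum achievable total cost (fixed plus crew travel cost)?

199

Open {W1}: assign each demand point to its cheapest open site.
  Z1→W1 42, Z2→W1 44, Z3→W1 43, Z4→W1 21
  crew travel cost 150, fixed 49 → total 199.
Compare {W1, W5}: crew travel cost 119 + fixed 83 = 202.
Compare {W2, W5}: crew travel cost 154 + fixed 61 = 215.
Compare {W5}: crew travel cost 184 + fixed 34 = 218.
All other subsets cost ≥ 202. Minimum total cost: 199.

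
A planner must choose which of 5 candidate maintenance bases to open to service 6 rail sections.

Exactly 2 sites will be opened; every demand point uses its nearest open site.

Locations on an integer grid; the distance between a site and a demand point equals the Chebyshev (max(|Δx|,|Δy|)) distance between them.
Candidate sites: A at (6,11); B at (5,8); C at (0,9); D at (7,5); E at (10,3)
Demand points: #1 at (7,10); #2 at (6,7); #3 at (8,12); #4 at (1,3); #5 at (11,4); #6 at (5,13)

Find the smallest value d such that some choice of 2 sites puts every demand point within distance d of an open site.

5

Open {B, D}.
  Farthest demand point is #4 at distance 5 (to B); all others are ≤ 5.
With {B, E} the worst case is 5.
With {A, B} the worst case is 6.
No size-2 selection achieves below 5.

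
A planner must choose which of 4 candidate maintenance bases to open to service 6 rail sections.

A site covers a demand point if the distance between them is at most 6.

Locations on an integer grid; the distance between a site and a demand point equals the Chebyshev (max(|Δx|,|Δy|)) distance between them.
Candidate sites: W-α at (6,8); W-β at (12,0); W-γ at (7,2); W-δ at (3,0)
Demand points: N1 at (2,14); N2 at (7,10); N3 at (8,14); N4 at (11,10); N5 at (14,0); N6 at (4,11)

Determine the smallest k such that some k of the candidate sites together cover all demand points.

2

Coverage sets (demand points within 6 of each site):
  W-α: {N1, N2, N3, N4, N6}
  W-β: {N5}
  W-γ: {}
  W-δ: {}
No single site covers all 6 demand points.
But {W-α, W-β} covers everything, so the minimum is 2.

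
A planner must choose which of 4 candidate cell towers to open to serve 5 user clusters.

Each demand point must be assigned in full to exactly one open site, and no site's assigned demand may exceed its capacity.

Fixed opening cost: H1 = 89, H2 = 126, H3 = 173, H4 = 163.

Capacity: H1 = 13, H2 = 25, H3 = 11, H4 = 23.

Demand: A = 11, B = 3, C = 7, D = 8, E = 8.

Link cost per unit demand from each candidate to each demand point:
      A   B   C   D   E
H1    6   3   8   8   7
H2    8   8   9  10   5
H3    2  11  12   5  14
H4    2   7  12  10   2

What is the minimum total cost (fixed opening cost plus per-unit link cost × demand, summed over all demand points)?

Open {H2, H4}; cheapest assignment that respects the capacities:
  H2 (cap 25, load 15): C, D — cost 7×9 + 8×10 = 143
  H4 (cap 23, load 22): A, B, E — cost 11×2 + 3×7 + 8×2 = 59
  Shipping 202, fixed 289 → total 491.
  Any other capacity-feasible assignment to {H2, H4} ships for at least 202.
Compare {H1, H2, H4}: its best feasible assignment gives total 552.
Compare {H1, H3, H4}: its best feasible assignment gives total 568.
Every other set of open sites that can feasibly serve all demand totals ≥ 552 even under its best assignment. Minimum: 491.

491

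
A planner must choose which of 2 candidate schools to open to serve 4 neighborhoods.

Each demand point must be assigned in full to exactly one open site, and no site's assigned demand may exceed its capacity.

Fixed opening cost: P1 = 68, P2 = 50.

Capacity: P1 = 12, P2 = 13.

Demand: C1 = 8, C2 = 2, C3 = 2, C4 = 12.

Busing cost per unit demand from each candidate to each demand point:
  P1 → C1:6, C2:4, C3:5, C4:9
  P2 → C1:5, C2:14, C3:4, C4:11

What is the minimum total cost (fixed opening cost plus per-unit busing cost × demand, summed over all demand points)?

Open {P1, P2}; cheapest assignment that respects the capacities:
  P1 (cap 12, load 12): C4 — cost 12×9 = 108
  P2 (cap 13, load 12): C1, C2, C3 — cost 8×5 + 2×14 + 2×4 = 76
  Shipping 184, fixed 118 → total 302.
  Any other capacity-feasible assignment to {P1, P2} ships for at least 184.
Total demand is 24 and no other set of sites has combined capacity ≥ 24, so {P1, P2} is the only feasible choice of open sites. Minimum: 302.

302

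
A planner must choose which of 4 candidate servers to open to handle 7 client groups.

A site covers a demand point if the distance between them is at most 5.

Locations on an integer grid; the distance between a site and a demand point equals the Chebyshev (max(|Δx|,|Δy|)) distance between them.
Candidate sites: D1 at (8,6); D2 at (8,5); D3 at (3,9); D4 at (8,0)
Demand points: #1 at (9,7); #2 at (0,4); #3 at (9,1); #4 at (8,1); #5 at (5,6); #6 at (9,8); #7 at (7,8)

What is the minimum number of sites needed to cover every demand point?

2

Coverage sets (demand points within 5 of each site):
  D1: {#1, #3, #4, #5, #6, #7}
  D2: {#1, #3, #4, #5, #6, #7}
  D3: {#2, #5, #7}
  D4: {#3, #4}
No single site covers all 7 demand points.
But {D1, D3} covers everything, so the minimum is 2.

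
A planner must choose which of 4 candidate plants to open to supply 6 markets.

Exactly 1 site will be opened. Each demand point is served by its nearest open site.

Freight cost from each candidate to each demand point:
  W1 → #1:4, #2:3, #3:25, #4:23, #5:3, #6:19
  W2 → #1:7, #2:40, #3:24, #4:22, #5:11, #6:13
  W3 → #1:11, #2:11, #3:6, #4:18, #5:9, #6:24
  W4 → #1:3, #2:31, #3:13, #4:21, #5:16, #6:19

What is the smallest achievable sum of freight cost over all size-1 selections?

Open {W1}.
  #1→W1 4, #2→W1 3, #3→W1 25, #4→W1 23, #5→W1 3, #6→W1 19  ⇒ total 77.
Compare {W3}: total 79.
Compare {W4}: total 103.
No size-1 selection does better; minimum is 77.

77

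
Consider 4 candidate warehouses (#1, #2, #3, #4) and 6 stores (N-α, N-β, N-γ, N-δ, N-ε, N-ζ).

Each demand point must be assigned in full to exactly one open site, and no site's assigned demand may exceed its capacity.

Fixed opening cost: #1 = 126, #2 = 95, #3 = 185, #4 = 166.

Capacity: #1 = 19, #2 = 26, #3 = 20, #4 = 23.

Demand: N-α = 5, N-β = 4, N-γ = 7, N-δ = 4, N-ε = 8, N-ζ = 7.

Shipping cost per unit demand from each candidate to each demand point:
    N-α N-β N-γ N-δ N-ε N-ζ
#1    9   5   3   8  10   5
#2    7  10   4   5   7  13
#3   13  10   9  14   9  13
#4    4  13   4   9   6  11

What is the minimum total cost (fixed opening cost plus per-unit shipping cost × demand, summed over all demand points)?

Open {#1, #2}; cheapest assignment that respects the capacities:
  #1 (cap 19, load 18): N-β, N-γ, N-ζ — cost 4×5 + 7×3 + 7×5 = 76
  #2 (cap 26, load 17): N-α, N-δ, N-ε — cost 5×7 + 4×5 + 8×7 = 111
  Shipping 187, fixed 221 → total 408.
  Any other capacity-feasible assignment to {#1, #2} ships for at least 187.
Compare {#1, #4}: its best feasible assignment gives total 472.
Compare {#2, #4}: its best feasible assignment gives total 494.
Every other set of open sites that can feasibly serve all demand totals ≥ 472 even under its best assignment. Minimum: 408.

408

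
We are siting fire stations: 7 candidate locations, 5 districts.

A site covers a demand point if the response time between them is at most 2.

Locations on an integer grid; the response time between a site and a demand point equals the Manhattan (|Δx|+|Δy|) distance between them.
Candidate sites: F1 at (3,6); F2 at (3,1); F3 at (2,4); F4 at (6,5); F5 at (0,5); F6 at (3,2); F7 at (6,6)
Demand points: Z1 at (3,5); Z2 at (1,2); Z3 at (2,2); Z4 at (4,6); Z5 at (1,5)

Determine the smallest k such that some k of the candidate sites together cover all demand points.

Coverage sets (demand points within 2 of each site):
  F1: {Z1, Z4}
  F2: {Z3}
  F3: {Z1, Z3, Z5}
  F4: {}
  F5: {Z5}
  F6: {Z2, Z3}
  F7: {Z4}
No 2 sites suffice: every size-2 union leaves at least one demand point uncovered.
But {F1, F3, F6} covers everything, so the minimum is 3.

3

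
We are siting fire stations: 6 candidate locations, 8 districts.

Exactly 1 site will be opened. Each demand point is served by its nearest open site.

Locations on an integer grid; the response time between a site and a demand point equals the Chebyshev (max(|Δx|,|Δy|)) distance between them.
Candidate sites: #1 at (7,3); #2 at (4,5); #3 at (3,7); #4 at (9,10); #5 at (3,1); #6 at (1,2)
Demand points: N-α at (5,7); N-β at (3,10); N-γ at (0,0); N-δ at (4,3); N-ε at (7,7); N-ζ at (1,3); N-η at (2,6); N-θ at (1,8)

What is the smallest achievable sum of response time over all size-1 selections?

Open {#2}.
  N-α→#2 2, N-β→#2 5, N-γ→#2 5, N-δ→#2 2, N-ε→#2 3, N-ζ→#2 3, N-η→#2 2, N-θ→#2 3  ⇒ total 25.
Compare {#3}: total 27.
Compare {#6}: total 35.
No size-1 selection does better; minimum is 25.

25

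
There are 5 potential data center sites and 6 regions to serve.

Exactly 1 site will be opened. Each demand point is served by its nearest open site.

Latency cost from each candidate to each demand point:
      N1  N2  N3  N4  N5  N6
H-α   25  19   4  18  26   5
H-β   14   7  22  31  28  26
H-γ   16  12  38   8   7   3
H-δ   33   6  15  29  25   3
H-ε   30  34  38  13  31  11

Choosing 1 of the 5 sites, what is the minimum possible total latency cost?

84

Open {H-γ}.
  N1→H-γ 16, N2→H-γ 12, N3→H-γ 38, N4→H-γ 8, N5→H-γ 7, N6→H-γ 3  ⇒ total 84.
Compare {H-α}: total 97.
Compare {H-δ}: total 111.
No size-1 selection does better; minimum is 84.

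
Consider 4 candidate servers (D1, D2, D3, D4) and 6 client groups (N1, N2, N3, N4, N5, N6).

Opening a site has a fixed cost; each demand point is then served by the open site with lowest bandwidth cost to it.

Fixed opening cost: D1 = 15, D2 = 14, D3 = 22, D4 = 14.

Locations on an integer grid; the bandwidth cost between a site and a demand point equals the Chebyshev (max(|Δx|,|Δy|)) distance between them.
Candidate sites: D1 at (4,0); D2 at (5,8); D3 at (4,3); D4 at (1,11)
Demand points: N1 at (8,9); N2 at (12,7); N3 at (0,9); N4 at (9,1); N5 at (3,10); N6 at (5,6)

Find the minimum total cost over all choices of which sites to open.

Open {D2}: assign each demand point to its cheapest open site.
  N1→D2 3, N2→D2 7, N3→D2 5, N4→D2 7, N5→D2 2, N6→D2 2
  bandwidth cost 26, fixed 14 → total 40.
Compare {D4}: bandwidth cost 37 + fixed 14 = 51.
Compare {D2, D4}: bandwidth cost 23 + fixed 28 = 51.
Compare {D1, D2}: bandwidth cost 24 + fixed 29 = 53.
All other subsets cost ≥ 51. Minimum total cost: 40.

40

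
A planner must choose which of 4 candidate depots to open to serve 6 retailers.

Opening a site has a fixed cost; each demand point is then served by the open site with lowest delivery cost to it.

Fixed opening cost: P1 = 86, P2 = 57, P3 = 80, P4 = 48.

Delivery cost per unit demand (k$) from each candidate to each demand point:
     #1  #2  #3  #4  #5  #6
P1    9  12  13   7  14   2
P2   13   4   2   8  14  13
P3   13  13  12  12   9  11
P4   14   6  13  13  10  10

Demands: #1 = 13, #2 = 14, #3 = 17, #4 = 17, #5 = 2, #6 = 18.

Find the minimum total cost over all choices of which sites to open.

533

Open {P1, P2}: assign each demand point to its cheapest open site.
  #1→P1 13×9=117, #2→P2 14×4=56, #3→P2 17×2=34, #4→P1 17×7=119, #5→P1 2×14=28, #6→P1 18×2=36
  delivery cost 390, fixed 143 → total 533.
Compare {P1, P2, P4}: delivery cost 382 + fixed 191 = 573.
Compare {P1, P2, P3}: delivery cost 380 + fixed 223 = 603.
Compare {P1, P2, P3, P4}: delivery cost 380 + fixed 271 = 651.
All other subsets cost ≥ 573. Minimum total cost: 533.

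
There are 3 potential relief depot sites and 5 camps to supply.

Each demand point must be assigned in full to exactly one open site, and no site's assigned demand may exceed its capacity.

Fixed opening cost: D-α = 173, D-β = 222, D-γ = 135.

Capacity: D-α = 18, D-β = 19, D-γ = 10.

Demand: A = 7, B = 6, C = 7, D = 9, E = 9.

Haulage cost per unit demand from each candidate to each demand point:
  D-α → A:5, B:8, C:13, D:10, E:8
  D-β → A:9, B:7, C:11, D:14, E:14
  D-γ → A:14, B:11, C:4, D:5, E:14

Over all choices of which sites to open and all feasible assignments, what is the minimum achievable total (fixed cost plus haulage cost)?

Open {D-α, D-β, D-γ}; cheapest assignment that respects the capacities:
  D-α (cap 18, load 16): A, E — cost 7×5 + 9×8 = 107
  D-β (cap 19, load 13): B, C — cost 6×7 + 7×11 = 119
  D-γ (cap 10, load 9): D — cost 9×5 = 45
  Shipping 271, fixed 530 → total 801.
  Any other capacity-feasible assignment to {D-α, D-β, D-γ} ships for at least 271.
Total demand is 38 and no other set of sites has combined capacity ≥ 38, so {D-α, D-β, D-γ} is the only feasible choice of open sites. Minimum: 801.

801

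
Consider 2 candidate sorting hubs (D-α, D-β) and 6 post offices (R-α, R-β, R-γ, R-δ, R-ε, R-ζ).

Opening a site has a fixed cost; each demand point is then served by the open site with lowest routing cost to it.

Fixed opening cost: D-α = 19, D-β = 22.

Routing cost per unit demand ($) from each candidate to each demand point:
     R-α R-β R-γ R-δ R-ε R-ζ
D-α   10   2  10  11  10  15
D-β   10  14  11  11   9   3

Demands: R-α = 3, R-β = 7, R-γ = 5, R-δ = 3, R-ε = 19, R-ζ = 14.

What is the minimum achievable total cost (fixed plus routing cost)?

Open {D-α, D-β}: assign each demand point to its cheapest open site.
  R-α→D-α 3×10=30, R-β→D-α 7×2=14, R-γ→D-α 5×10=50, R-δ→D-α 3×11=33, R-ε→D-β 19×9=171, R-ζ→D-β 14×3=42
  routing cost 340, fixed 41 → total 381.
Compare {D-β}: routing cost 429 + fixed 22 = 451.
Compare {D-α}: routing cost 527 + fixed 19 = 546.

381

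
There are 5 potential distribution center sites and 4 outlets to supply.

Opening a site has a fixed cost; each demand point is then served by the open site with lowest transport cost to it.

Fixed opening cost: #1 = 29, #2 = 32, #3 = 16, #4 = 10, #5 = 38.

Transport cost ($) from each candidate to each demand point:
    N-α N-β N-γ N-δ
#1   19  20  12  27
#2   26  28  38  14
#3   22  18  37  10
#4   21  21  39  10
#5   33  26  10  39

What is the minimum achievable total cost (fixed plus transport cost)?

Open {#1, #4}: assign each demand point to its cheapest open site.
  N-α→#1 19, N-β→#1 20, N-γ→#1 12, N-δ→#4 10
  transport cost 61, fixed 39 → total 100.
Compare {#4}: transport cost 91 + fixed 10 = 101.
Compare {#3}: transport cost 87 + fixed 16 = 103.
Compare {#1, #3}: transport cost 59 + fixed 45 = 104.
All other subsets cost ≥ 101. Minimum total cost: 100.

100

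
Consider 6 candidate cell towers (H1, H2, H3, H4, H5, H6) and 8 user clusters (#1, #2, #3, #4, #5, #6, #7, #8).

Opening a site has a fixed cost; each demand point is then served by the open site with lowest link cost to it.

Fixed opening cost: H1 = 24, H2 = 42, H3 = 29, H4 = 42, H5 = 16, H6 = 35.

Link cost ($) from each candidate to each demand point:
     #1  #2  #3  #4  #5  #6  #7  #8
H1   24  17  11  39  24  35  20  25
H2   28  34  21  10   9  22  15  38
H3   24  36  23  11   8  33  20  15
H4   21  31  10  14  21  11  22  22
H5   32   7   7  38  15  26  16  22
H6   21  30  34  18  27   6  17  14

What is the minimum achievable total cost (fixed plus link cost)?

155

Open {H5, H6}: assign each demand point to its cheapest open site.
  #1→H6 21, #2→H5 7, #3→H5 7, #4→H6 18, #5→H5 15, #6→H6 6, #7→H5 16, #8→H6 14
  link cost 104, fixed 51 → total 155.
Compare {H3, H5}: link cost 114 + fixed 45 = 159.
Compare {H3, H5, H6}: link cost 90 + fixed 80 = 170.
Compare {H4, H5}: link cost 113 + fixed 58 = 171.
All other subsets cost ≥ 159. Minimum total cost: 155.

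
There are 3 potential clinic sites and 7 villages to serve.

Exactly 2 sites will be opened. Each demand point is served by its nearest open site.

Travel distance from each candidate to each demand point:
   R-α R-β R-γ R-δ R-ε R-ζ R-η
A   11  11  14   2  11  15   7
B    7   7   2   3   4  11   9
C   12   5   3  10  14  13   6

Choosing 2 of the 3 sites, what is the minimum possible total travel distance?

38

Open {B, C}.
  R-α→B 7, R-β→C 5, R-γ→B 2, R-δ→B 3, R-ε→B 4, R-ζ→B 11, R-η→C 6  ⇒ total 38.
Compare {A, B}: total 40.
Compare {A, C}: total 51.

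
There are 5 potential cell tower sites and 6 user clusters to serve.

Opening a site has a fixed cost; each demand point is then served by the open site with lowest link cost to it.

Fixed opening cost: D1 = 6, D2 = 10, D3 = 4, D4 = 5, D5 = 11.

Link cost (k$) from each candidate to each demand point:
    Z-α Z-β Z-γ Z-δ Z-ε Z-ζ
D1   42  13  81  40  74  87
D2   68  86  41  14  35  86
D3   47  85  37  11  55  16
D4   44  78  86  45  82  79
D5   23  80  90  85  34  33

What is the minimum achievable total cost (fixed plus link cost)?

155

Open {D1, D3, D5}: assign each demand point to its cheapest open site.
  Z-α→D5 23, Z-β→D1 13, Z-γ→D3 37, Z-δ→D3 11, Z-ε→D5 34, Z-ζ→D3 16
  link cost 134, fixed 21 → total 155.
Compare {D1, D3, D4, D5}: link cost 134 + fixed 26 = 160.
Compare {D1, D2, D3, D5}: link cost 134 + fixed 31 = 165.
Compare {D1, D2, D3, D4, D5}: link cost 134 + fixed 36 = 170.
All other subsets cost ≥ 160. Minimum total cost: 155.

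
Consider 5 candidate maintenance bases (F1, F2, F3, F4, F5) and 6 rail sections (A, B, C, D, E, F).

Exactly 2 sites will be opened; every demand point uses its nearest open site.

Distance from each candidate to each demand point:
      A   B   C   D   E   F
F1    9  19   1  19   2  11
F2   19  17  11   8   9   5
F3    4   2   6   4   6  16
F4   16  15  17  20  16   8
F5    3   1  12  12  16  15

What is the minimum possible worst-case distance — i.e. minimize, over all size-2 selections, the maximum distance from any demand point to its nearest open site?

Open {F2, F3}.
  Farthest demand point is C at distance 6 (to F3); all others are ≤ 6.
With {F3, F4} the worst case is 8.
With {F1, F3} the worst case is 11.
No size-2 selection achieves below 6.

6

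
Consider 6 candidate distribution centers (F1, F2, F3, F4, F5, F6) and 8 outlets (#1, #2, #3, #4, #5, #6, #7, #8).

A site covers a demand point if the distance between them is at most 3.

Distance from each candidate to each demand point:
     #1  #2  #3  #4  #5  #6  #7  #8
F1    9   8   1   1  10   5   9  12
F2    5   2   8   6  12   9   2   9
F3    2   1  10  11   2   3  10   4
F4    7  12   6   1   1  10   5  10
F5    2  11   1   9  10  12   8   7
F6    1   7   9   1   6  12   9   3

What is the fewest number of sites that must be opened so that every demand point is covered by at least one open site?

Coverage sets (demand points within 3 of each site):
  F1: {#3, #4}
  F2: {#2, #7}
  F3: {#1, #2, #5, #6}
  F4: {#4, #5}
  F5: {#1, #3}
  F6: {#1, #4, #8}
No 3 sites suffice: every size-3 union leaves at least one demand point uncovered.
But {F1, F2, F3, F6} covers everything, so the minimum is 4.

4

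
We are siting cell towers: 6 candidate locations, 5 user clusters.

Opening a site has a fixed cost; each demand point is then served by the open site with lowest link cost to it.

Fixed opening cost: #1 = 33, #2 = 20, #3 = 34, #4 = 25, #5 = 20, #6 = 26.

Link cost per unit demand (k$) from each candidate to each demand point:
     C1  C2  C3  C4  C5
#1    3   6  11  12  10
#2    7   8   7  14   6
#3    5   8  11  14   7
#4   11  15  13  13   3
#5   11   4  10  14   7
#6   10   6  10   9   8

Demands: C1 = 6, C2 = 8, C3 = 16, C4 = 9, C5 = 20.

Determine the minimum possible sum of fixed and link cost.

Open {#2, #4, #6}: assign each demand point to its cheapest open site.
  C1→#2 6×7=42, C2→#6 8×6=48, C3→#2 16×7=112, C4→#6 9×9=81, C5→#4 20×3=60
  link cost 343, fixed 71 → total 414.
Compare {#2, #4, #5, #6}: link cost 327 + fixed 91 = 418.
Compare {#1, #2, #4, #6}: link cost 319 + fixed 104 = 423.
Compare {#1, #2, #4}: link cost 346 + fixed 78 = 424.
All other subsets cost ≥ 418. Minimum total cost: 414.

414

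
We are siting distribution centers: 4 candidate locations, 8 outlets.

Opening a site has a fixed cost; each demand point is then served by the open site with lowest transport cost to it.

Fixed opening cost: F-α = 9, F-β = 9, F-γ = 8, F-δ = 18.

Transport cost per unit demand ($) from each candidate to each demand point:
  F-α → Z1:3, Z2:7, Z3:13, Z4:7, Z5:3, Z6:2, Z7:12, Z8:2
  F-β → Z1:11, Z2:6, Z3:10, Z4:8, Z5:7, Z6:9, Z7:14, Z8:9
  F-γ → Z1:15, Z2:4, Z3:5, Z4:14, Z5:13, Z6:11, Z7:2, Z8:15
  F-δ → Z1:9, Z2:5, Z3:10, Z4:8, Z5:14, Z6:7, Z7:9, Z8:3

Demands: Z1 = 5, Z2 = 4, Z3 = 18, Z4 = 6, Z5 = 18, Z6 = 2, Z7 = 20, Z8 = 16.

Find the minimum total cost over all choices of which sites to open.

Open {F-α, F-γ}: assign each demand point to its cheapest open site.
  Z1→F-α 5×3=15, Z2→F-γ 4×4=16, Z3→F-γ 18×5=90, Z4→F-α 6×7=42, Z5→F-α 18×3=54, Z6→F-α 2×2=4, Z7→F-γ 20×2=40, Z8→F-α 16×2=32
  transport cost 293, fixed 17 → total 310.
Compare {F-α, F-β, F-γ}: transport cost 293 + fixed 26 = 319.
Compare {F-α, F-γ, F-δ}: transport cost 293 + fixed 35 = 328.
Compare {F-α, F-β, F-γ, F-δ}: transport cost 293 + fixed 44 = 337.
All other subsets cost ≥ 319. Minimum total cost: 310.

310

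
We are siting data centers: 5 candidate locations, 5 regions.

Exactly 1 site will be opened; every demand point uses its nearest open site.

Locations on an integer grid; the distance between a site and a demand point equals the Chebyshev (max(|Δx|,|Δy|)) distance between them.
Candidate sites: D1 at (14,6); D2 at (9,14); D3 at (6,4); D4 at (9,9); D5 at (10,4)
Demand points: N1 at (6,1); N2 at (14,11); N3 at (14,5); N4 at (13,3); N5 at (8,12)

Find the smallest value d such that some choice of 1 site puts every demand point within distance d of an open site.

8

Open {D1}.
  Farthest demand point is N1 at distance 8 (to D1); all others are ≤ 8.
With {D3} the worst case is 8.
With {D4} the worst case is 8.
No size-1 selection achieves below 8.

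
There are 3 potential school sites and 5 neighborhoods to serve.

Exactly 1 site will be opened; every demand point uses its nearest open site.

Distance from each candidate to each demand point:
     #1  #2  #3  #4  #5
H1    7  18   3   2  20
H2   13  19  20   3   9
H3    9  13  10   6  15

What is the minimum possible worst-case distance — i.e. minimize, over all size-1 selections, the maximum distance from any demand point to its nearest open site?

Open {H3}.
  Farthest demand point is #5 at distance 15 (to H3); all others are ≤ 15.
With {H1} the worst case is 20.
With {H2} the worst case is 20.
No size-1 selection achieves below 15.

15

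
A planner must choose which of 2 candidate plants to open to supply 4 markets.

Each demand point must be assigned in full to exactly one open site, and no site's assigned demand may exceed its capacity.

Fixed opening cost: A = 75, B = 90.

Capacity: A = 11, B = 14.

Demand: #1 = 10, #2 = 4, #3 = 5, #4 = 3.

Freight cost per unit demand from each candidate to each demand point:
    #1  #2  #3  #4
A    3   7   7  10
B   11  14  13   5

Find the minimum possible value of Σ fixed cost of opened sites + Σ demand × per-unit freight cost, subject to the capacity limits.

Open {A, B}; cheapest assignment that respects the capacities:
  A (cap 11, load 10): #1 — cost 10×3 = 30
  B (cap 14, load 12): #2, #3, #4 — cost 4×14 + 5×13 + 3×5 = 136
  Shipping 166, fixed 165 → total 331.
  Any other capacity-feasible assignment to {A, B} ships for at least 166.
Total demand is 22 and no other set of sites has combined capacity ≥ 22, so {A, B} is the only feasible choice of open sites. Minimum: 331.

331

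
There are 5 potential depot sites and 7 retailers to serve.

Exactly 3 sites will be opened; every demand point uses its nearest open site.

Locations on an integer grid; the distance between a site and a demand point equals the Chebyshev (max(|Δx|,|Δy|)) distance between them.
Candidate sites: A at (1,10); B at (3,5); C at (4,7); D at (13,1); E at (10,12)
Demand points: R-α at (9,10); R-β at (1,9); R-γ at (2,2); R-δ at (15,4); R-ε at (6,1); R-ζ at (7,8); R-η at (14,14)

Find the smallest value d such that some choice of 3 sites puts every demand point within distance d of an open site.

4

Open {B, D, E}.
  Farthest demand point is R-β at distance 4 (to B); all others are ≤ 4.
With {C, D, E} the worst case is 6.
With {A, B, E} the worst case is 8.
No size-3 selection achieves below 4.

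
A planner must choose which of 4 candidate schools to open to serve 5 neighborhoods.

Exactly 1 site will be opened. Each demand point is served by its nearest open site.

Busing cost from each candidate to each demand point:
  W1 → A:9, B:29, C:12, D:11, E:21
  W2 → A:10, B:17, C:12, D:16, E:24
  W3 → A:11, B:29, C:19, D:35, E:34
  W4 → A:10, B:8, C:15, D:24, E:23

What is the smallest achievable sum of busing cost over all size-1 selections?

Open {W2}.
  A→W2 10, B→W2 17, C→W2 12, D→W2 16, E→W2 24  ⇒ total 79.
Compare {W4}: total 80.
Compare {W1}: total 82.
No size-1 selection does better; minimum is 79.

79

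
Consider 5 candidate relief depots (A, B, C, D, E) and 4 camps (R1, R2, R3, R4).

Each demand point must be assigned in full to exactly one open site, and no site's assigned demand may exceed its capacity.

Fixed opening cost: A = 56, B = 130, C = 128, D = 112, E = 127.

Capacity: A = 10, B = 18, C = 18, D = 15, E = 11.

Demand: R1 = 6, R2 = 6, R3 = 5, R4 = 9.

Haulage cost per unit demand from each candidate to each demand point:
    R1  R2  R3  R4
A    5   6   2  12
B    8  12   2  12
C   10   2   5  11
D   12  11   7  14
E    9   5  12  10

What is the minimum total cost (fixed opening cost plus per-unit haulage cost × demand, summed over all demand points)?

389

Open {A, C}; cheapest assignment that respects the capacities:
  A (cap 10, load 9): R4 — cost 9×12 = 108
  C (cap 18, load 17): R1, R2, R3 — cost 6×10 + 6×2 + 5×5 = 97
  Shipping 205, fixed 184 → total 389.
  Any other capacity-feasible assignment to {A, C} ships for at least 205.
Compare {A, B}: its best feasible assignment gives total 424.
Compare {B, C}: its best feasible assignment gives total 427.
Every other set of open sites that can feasibly serve all demand totals ≥ 424 even under its best assignment. Minimum: 389.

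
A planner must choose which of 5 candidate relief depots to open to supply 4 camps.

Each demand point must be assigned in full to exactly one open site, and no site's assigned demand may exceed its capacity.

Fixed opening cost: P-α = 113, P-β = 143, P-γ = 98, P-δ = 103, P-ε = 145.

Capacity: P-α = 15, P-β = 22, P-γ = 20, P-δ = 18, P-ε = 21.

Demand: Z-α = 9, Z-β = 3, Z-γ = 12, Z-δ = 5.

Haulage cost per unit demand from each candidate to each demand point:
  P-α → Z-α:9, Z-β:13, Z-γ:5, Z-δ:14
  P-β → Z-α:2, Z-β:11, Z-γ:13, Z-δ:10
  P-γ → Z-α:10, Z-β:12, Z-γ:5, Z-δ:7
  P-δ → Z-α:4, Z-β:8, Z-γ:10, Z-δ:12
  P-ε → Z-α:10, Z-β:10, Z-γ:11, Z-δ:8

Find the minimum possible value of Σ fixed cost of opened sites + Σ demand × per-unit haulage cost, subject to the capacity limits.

356

Open {P-γ, P-δ}; cheapest assignment that respects the capacities:
  P-γ (cap 20, load 17): Z-γ, Z-δ — cost 12×5 + 5×7 = 95
  P-δ (cap 18, load 12): Z-α, Z-β — cost 9×4 + 3×8 = 60
  Shipping 155, fixed 201 → total 356.
  Any other capacity-feasible assignment to {P-γ, P-δ} ships for at least 155.
Compare {P-β, P-γ}: its best feasible assignment gives total 387.
Compare {P-α, P-δ}: its best feasible assignment gives total 396.
Every other set of open sites that can feasibly serve all demand totals ≥ 387 even under its best assignment. Minimum: 356.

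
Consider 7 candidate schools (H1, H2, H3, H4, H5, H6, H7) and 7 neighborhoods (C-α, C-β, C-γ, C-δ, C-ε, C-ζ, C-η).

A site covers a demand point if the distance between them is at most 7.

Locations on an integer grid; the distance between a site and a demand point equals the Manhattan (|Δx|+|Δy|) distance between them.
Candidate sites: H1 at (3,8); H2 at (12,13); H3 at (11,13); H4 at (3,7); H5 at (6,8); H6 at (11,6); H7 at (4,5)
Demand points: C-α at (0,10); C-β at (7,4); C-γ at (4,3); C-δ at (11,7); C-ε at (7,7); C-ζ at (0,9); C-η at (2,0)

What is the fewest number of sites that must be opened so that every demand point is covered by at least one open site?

3

Coverage sets (demand points within 7 of each site):
  H1: {C-α, C-γ, C-ε, C-ζ}
  H2: {C-δ}
  H3: {C-δ}
  H4: {C-α, C-β, C-γ, C-ε, C-ζ}
  H5: {C-β, C-γ, C-δ, C-ε, C-ζ}
  H6: {C-β, C-δ, C-ε}
  H7: {C-β, C-γ, C-ε, C-η}
No 2 sites suffice: every size-2 union leaves at least one demand point uncovered.
But {H1, H2, H7} covers everything, so the minimum is 3.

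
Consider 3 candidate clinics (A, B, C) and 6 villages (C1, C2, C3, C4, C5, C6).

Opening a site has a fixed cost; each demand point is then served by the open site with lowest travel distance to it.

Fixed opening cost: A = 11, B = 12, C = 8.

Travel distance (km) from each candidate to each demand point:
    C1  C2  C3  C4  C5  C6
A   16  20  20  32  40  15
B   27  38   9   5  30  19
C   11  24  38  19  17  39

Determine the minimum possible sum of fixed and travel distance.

Open {B, C}: assign each demand point to its cheapest open site.
  C1→C 11, C2→C 24, C3→B 9, C4→B 5, C5→C 17, C6→B 19
  travel distance 85, fixed 20 → total 105.
Compare {A, B, C}: travel distance 77 + fixed 31 = 108.
Compare {A, B}: travel distance 95 + fixed 23 = 118.
Compare {A, C}: travel distance 102 + fixed 19 = 121.
All other subsets cost ≥ 108. Minimum total cost: 105.

105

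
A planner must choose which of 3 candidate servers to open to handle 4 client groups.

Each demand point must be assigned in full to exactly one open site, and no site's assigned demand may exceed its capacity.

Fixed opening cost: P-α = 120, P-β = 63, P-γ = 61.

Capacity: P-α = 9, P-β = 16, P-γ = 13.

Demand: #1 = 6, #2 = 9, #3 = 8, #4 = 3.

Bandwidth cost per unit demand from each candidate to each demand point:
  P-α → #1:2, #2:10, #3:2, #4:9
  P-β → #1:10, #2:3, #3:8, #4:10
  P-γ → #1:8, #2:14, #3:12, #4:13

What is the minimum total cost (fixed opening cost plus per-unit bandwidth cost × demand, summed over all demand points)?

346

Open {P-β, P-γ}; cheapest assignment that respects the capacities:
  P-β (cap 16, load 15): #1, #2 — cost 6×10 + 9×3 = 87
  P-γ (cap 13, load 11): #3, #4 — cost 8×12 + 3×13 = 135
  Shipping 222, fixed 124 → total 346.
  Any other capacity-feasible assignment to {P-β, P-γ} ships for at least 222.
Compare {P-α, P-β, P-γ}: its best feasible assignment gives total 365.
Every other set of open sites that can feasibly serve all demand totals ≥ 365 even under its best assignment. Minimum: 346.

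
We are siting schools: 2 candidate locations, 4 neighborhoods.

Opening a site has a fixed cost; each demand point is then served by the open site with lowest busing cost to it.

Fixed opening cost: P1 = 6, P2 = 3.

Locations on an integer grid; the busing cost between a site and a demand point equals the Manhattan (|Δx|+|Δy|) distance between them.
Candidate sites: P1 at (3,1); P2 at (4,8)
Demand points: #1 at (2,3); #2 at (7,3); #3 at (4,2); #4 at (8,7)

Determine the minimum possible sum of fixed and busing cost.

25

Open {P1, P2}: assign each demand point to its cheapest open site.
  #1→P1 3, #2→P1 6, #3→P1 2, #4→P2 5
  busing cost 16, fixed 9 → total 25.
Compare {P1}: busing cost 22 + fixed 6 = 28.
Compare {P2}: busing cost 26 + fixed 3 = 29.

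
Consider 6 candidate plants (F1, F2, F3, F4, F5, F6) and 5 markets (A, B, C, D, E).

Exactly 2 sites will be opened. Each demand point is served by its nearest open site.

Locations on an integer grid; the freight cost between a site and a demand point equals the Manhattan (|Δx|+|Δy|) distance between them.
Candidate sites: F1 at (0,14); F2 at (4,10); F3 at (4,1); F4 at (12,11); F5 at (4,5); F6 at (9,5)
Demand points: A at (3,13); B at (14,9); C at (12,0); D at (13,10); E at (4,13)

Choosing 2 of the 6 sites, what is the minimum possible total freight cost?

Open {F2, F4}.
  A→F2 4, B→F4 4, C→F4 11, D→F4 2, E→F2 3  ⇒ total 24.
Compare {F1, F4}: total 26.
Compare {F2, F6}: total 33.
No size-2 selection does better; minimum is 24.

24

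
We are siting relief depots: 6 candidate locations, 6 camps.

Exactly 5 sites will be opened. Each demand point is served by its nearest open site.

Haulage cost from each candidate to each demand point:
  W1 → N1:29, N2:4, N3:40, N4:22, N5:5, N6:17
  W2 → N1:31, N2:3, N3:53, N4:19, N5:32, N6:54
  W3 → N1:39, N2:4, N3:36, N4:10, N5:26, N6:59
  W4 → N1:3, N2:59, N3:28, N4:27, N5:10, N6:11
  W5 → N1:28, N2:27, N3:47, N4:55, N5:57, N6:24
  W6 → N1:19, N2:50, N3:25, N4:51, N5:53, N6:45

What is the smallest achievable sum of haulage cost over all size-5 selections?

57

Open {W1, W2, W3, W4, W6}.
  N1→W4 3, N2→W2 3, N3→W6 25, N4→W3 10, N5→W1 5, N6→W4 11  ⇒ total 57.
Compare {W1, W3, W4, W5, W6}: total 58.
Compare {W1, W2, W3, W4, W5}: total 60.
No size-5 selection does better; minimum is 57.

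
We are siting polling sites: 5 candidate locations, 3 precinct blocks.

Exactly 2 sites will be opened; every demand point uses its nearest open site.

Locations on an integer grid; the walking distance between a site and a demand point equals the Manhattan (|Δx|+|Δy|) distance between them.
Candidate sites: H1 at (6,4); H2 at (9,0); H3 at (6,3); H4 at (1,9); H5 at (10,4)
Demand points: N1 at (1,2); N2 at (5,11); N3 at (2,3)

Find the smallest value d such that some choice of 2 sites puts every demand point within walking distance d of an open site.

6

Open {H3, H4}.
  Farthest demand point is N1 at walking distance 6 (to H3); all others are ≤ 6.
With {H1, H4} the worst case is 7.
With {H2, H4} the worst case is 7.
No size-2 selection achieves below 6.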